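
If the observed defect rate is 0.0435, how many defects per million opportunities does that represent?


DPMO = defect_rate * 1000000 = 0.0435 * 1000000

43500


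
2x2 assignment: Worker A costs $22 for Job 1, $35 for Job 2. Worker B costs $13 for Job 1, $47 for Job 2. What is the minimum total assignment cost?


Option 1: A->1 + B->2 = $22 + $47 = $69
Option 2: A->2 + B->1 = $35 + $13 = $48
Min cost = min($69, $48) = $48

$48


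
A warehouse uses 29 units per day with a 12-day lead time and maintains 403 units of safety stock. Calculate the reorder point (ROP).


Formula: ROP = (Daily Demand * Lead Time) + Safety Stock
Demand during lead time = 29 * 12 = 348 units
ROP = 348 + 403 = 751 units

751 units


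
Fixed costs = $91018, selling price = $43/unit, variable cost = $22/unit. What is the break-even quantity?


Formula: BEQ = Fixed Costs / (Price - Variable Cost)
Contribution margin = $43 - $22 = $21/unit
BEQ = ceil($91018 / $21/unit) = ceil(4334.19) = 4335 units

4335 units


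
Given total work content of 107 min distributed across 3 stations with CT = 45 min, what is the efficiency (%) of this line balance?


Formula: Efficiency = Sum of Task Times / (N_stations * CT) * 100
Total station capacity = 3 stations * 45 min = 135 min
Efficiency = 107 / 135 * 100 = 79.3%

79.3%


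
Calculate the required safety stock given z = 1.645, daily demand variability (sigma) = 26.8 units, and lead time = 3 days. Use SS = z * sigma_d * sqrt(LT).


Formula: SS = z * sigma_d * sqrt(LT)
sqrt(LT) = sqrt(3) = 1.7321
SS = 1.645 * 26.8 * 1.7321
SS = 76.4 units

76.4 units


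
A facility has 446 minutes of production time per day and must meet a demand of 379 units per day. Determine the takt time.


Formula: Takt Time = Available Production Time / Customer Demand
Takt = 446 min/day / 379 units/day
Takt = 1.18 min/unit

1.18 min/unit


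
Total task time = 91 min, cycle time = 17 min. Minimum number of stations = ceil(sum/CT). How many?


Formula: N_min = ceil(Sum of Task Times / Cycle Time)
N_min = ceil(91 min / 17 min) = ceil(5.3529)
N_min = 6 stations

6


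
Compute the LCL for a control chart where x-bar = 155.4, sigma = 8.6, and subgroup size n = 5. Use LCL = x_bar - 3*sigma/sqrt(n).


LCL = 155.4 - 3 * 8.6 / sqrt(5)

143.86


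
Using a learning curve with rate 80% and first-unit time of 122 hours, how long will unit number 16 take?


Formula: T_n = T_1 * (learning_rate)^(log2(n)) where learning_rate = rate/100
Doublings = log2(16) = 4
T_n = 122 * 0.8^4
T_n = 122 * 0.4096 = 50.0 hours

50.0 hours


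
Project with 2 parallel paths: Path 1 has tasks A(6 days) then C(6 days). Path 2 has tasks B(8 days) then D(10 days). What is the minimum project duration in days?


Path 1 = 6 + 6 = 12 days
Path 2 = 8 + 10 = 18 days
Duration = max(12, 18) = 18 days

18 days


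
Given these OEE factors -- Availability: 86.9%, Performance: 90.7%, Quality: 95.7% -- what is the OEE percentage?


Formula: OEE = Availability * Performance * Quality / 10000
A * P = 86.9% * 90.7% / 100 = 78.82%
OEE = 78.82% * 95.7% / 100 = 75.4%

75.4%


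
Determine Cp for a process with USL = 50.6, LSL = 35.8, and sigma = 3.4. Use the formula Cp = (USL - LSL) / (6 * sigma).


Cp = (50.6 - 35.8) / (6 * 3.4)

0.73


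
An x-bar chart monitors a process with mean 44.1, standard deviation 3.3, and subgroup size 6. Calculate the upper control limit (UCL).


UCL = 44.1 + 3 * 3.3 / sqrt(6)

48.14


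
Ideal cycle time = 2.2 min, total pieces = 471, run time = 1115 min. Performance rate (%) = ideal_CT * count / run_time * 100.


Formula: Performance = (Ideal CT * Total Count) / Run Time * 100
Ideal output time = 2.2 * 471 = 1036.2 min
Performance = 1036.2 / 1115 * 100 = 92.9%

92.9%


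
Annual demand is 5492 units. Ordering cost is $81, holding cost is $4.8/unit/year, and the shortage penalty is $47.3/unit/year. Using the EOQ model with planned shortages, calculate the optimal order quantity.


Formula: EOQ* = sqrt(2DS/H) * sqrt((H+P)/P)
Base EOQ = sqrt(2*5492*81/4.8) = 430.53 units
Correction = sqrt((4.8+47.3)/47.3) = 1.04951
EOQ* = 430.53 * 1.04951 = 451.8 units

451.8 units


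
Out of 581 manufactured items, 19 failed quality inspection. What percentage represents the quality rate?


Formula: Quality Rate = Good Pieces / Total Pieces * 100
Good pieces = 581 - 19 = 562
QR = 562 / 581 * 100 = 96.7%

96.7%


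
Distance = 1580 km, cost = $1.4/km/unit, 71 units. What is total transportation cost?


TC = dist * cost * units = 1580 * 1.4 * 71 = $157052.00

$157052.00


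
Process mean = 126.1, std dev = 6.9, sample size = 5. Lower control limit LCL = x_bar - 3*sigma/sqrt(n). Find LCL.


LCL = 126.1 - 3 * 6.9 / sqrt(5)

116.84


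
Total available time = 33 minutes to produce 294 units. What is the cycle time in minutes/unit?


Formula: CT = Available Time / Number of Units
CT = 33 min / 294 units
CT = 0.11 min/unit

0.11 min/unit


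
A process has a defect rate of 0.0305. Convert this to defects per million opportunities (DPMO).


DPMO = defect_rate * 1000000 = 0.0305 * 1000000

30500


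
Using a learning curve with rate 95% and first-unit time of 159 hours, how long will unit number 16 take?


Formula: T_n = T_1 * (learning_rate)^(log2(n)) where learning_rate = rate/100
Doublings = log2(16) = 4
T_n = 159 * 0.95^4
T_n = 159 * 0.8145 = 129.5 hours

129.5 hours


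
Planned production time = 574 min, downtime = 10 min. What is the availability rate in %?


Formula: Availability = (Planned Time - Downtime) / Planned Time * 100
Uptime = 574 - 10 = 564 min
Availability = 564 / 574 * 100 = 98.3%

98.3%


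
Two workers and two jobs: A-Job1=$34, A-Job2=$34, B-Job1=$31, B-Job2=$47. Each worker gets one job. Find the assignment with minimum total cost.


Option 1: A->1 + B->2 = $34 + $47 = $81
Option 2: A->2 + B->1 = $34 + $31 = $65
Min cost = min($81, $65) = $65

$65


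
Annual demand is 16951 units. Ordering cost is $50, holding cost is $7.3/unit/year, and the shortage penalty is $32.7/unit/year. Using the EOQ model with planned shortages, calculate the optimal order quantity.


Formula: EOQ* = sqrt(2DS/H) * sqrt((H+P)/P)
Base EOQ = sqrt(2*16951*50/7.3) = 481.88 units
Correction = sqrt((7.3+32.7)/32.7) = 1.106
EOQ* = 481.88 * 1.106 = 533.0 units

533.0 units


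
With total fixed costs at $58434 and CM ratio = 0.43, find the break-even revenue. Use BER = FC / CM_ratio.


Formula: BER = Fixed Costs / Contribution Margin Ratio
BER = $58434 / 0.43
BER = $135893.02 (to the nearest cent)

$135893.02


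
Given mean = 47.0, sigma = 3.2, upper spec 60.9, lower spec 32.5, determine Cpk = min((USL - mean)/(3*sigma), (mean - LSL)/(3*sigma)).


Cpu = (60.9 - 47.0) / (3 * 3.2) = 1.45
Cpl = (47.0 - 32.5) / (3 * 3.2) = 1.51
Cpk = min(1.45, 1.51) = 1.45

1.45


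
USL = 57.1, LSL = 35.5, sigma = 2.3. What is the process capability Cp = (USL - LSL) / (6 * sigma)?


Cp = (57.1 - 35.5) / (6 * 2.3)

1.57


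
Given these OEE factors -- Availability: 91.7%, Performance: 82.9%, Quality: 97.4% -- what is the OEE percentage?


Formula: OEE = Availability * Performance * Quality / 10000
A * P = 91.7% * 82.9% / 100 = 76.02%
OEE = 76.02% * 97.4% / 100 = 74.0%

74.0%


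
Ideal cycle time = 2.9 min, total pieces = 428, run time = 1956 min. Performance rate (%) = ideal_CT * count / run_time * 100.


Formula: Performance = (Ideal CT * Total Count) / Run Time * 100
Ideal output time = 2.9 * 428 = 1241.2 min
Performance = 1241.2 / 1956 * 100 = 63.5%

63.5%


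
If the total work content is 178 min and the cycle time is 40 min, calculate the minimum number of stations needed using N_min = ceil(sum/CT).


Formula: N_min = ceil(Sum of Task Times / Cycle Time)
N_min = ceil(178 min / 40 min) = ceil(4.45)
N_min = 5 stations

5


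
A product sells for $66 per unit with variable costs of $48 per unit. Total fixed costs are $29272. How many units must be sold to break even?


Formula: BEQ = Fixed Costs / (Price - Variable Cost)
Contribution margin = $66 - $48 = $18/unit
BEQ = ceil($29272 / $18/unit) = ceil(1626.22) = 1627 units

1627 units


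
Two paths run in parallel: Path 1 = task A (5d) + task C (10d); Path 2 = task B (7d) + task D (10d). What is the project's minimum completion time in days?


Path 1 = 5 + 10 = 15 days
Path 2 = 7 + 10 = 17 days
Duration = max(15, 17) = 17 days

17 days


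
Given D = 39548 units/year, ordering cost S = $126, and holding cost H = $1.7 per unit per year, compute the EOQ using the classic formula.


Formula: EOQ = sqrt(2 * D * S / H)
Numerator: 2 * 39548 * 126 = 9966096
2DS/H = 9966096 / 1.7 = 5862409.4
EOQ = sqrt(5862409.4) = 2421.2 units

2421.2 units


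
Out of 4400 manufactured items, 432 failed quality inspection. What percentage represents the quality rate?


Formula: Quality Rate = Good Pieces / Total Pieces * 100
Good pieces = 4400 - 432 = 3968
QR = 3968 / 4400 * 100 = 90.2%

90.2%


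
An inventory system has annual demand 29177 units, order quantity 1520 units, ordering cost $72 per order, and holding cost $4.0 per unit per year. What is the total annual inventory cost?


TC = 29177/1520 * 72 + 1520/2 * 4.0

$4422.07


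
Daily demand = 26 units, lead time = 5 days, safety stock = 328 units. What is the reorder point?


Formula: ROP = (Daily Demand * Lead Time) + Safety Stock
Demand during lead time = 26 * 5 = 130 units
ROP = 130 + 328 = 458 units

458 units


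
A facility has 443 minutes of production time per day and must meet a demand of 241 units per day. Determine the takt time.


Formula: Takt Time = Available Production Time / Customer Demand
Takt = 443 min/day / 241 units/day
Takt = 1.84 min/unit

1.84 min/unit


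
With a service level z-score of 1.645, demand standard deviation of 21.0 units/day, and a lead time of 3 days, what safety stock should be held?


Formula: SS = z * sigma_d * sqrt(LT)
sqrt(LT) = sqrt(3) = 1.7321
SS = 1.645 * 21.0 * 1.7321
SS = 59.8 units

59.8 units


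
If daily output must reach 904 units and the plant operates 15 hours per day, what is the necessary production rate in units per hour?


Formula: Production Rate = Daily Demand / Available Hours
Rate = 904 units/day / 15 hours/day
Rate = 60.3 units/hour

60.3 units/hour


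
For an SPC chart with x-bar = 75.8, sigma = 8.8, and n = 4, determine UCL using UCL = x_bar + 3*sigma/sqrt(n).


UCL = 75.8 + 3 * 8.8 / sqrt(4)

89.0


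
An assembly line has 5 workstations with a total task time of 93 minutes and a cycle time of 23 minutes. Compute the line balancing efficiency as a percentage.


Formula: Efficiency = Sum of Task Times / (N_stations * CT) * 100
Total station capacity = 5 stations * 23 min = 115 min
Efficiency = 93 / 115 * 100 = 80.9%

80.9%


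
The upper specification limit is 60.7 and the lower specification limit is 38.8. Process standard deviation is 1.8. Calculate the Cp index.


Cp = (60.7 - 38.8) / (6 * 1.8)

2.03


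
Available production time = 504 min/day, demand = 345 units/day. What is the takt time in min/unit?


Formula: Takt Time = Available Production Time / Customer Demand
Takt = 504 min/day / 345 units/day
Takt = 1.46 min/unit

1.46 min/unit


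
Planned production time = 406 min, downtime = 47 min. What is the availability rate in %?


Formula: Availability = (Planned Time - Downtime) / Planned Time * 100
Uptime = 406 - 47 = 359 min
Availability = 359 / 406 * 100 = 88.4%

88.4%


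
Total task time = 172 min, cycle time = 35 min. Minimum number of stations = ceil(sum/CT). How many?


Formula: N_min = ceil(Sum of Task Times / Cycle Time)
N_min = ceil(172 min / 35 min) = ceil(4.9143)
N_min = 5 stations

5


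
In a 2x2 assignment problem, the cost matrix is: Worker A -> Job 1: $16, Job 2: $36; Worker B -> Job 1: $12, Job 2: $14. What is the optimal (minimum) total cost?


Option 1: A->1 + B->2 = $16 + $14 = $30
Option 2: A->2 + B->1 = $36 + $12 = $48
Min cost = min($30, $48) = $30

$30


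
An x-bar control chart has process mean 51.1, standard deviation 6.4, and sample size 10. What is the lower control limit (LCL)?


LCL = 51.1 - 3 * 6.4 / sqrt(10)

45.03


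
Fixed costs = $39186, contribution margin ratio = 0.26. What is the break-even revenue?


Formula: BER = Fixed Costs / Contribution Margin Ratio
BER = $39186 / 0.26
BER = $150715.38 (to the nearest cent)

$150715.38


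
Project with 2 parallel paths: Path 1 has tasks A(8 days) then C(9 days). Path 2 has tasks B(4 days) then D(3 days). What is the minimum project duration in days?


Path 1 = 8 + 9 = 17 days
Path 2 = 4 + 3 = 7 days
Duration = max(17, 7) = 17 days

17 days


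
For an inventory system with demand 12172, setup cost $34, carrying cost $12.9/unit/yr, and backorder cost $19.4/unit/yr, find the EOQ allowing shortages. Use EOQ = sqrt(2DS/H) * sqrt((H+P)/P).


Formula: EOQ* = sqrt(2DS/H) * sqrt((H+P)/P)
Base EOQ = sqrt(2*12172*34/12.9) = 253.3 units
Correction = sqrt((12.9+19.4)/19.4) = 1.29033
EOQ* = 253.3 * 1.29033 = 326.8 units

326.8 units


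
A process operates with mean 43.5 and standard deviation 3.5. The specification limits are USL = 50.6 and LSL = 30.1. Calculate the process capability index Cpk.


Cpu = (50.6 - 43.5) / (3 * 3.5) = 0.68
Cpl = (43.5 - 30.1) / (3 * 3.5) = 1.28
Cpk = min(0.68, 1.28) = 0.68

0.68


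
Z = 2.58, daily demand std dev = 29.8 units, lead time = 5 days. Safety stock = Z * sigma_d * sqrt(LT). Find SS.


Formula: SS = z * sigma_d * sqrt(LT)
sqrt(LT) = sqrt(5) = 2.2361
SS = 2.58 * 29.8 * 2.2361
SS = 171.9 units

171.9 units


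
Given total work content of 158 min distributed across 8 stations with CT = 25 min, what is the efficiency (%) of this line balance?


Formula: Efficiency = Sum of Task Times / (N_stations * CT) * 100
Total station capacity = 8 stations * 25 min = 200 min
Efficiency = 158 / 200 * 100 = 79.0%

79.0%


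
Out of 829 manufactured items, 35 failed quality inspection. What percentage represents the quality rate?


Formula: Quality Rate = Good Pieces / Total Pieces * 100
Good pieces = 829 - 35 = 794
QR = 794 / 829 * 100 = 95.8%

95.8%


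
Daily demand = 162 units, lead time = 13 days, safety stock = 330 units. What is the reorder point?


Formula: ROP = (Daily Demand * Lead Time) + Safety Stock
Demand during lead time = 162 * 13 = 2106 units
ROP = 2106 + 330 = 2436 units

2436 units


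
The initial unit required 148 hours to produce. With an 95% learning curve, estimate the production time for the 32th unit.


Formula: T_n = T_1 * (learning_rate)^(log2(n)) where learning_rate = rate/100
Doublings = log2(32) = 5
T_n = 148 * 0.95^5
T_n = 148 * 0.7738 = 114.5 hours

114.5 hours


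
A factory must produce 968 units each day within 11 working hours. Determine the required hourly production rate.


Formula: Production Rate = Daily Demand / Available Hours
Rate = 968 units/day / 11 hours/day
Rate = 88.0 units/hour

88.0 units/hour


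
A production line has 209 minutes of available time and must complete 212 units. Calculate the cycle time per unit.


Formula: CT = Available Time / Number of Units
CT = 209 min / 212 units
CT = 0.99 min/unit

0.99 min/unit


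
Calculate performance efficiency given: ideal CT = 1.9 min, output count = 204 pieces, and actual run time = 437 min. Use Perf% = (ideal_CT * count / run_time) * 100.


Formula: Performance = (Ideal CT * Total Count) / Run Time * 100
Ideal output time = 1.9 * 204 = 387.6 min
Performance = 387.6 / 437 * 100 = 88.7%

88.7%


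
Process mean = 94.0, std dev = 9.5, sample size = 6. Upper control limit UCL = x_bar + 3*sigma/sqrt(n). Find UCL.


UCL = 94.0 + 3 * 9.5 / sqrt(6)

105.64


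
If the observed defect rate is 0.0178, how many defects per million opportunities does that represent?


DPMO = defect_rate * 1000000 = 0.0178 * 1000000

17800


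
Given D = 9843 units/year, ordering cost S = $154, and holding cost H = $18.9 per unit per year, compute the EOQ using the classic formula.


Formula: EOQ = sqrt(2 * D * S / H)
Numerator: 2 * 9843 * 154 = 3031644
2DS/H = 3031644 / 18.9 = 160404.4
EOQ = sqrt(160404.4) = 400.5 units

400.5 units


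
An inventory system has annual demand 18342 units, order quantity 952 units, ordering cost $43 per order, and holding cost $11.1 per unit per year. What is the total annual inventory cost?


TC = 18342/952 * 43 + 952/2 * 11.1

$6112.07


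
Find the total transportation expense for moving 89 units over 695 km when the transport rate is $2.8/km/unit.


TC = dist * cost * units = 695 * 2.8 * 89 = $173194.00

$173194.00


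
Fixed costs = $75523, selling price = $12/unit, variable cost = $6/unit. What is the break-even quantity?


Formula: BEQ = Fixed Costs / (Price - Variable Cost)
Contribution margin = $12 - $6 = $6/unit
BEQ = ceil($75523 / $6/unit) = ceil(12587.17) = 12588 units

12588 units


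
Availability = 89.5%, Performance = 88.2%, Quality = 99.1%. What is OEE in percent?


Formula: OEE = Availability * Performance * Quality / 10000
A * P = 89.5% * 88.2% / 100 = 78.94%
OEE = 78.94% * 99.1% / 100 = 78.2%

78.2%


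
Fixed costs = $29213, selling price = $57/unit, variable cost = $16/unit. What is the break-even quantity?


Formula: BEQ = Fixed Costs / (Price - Variable Cost)
Contribution margin = $57 - $16 = $41/unit
BEQ = ceil($29213 / $41/unit) = ceil(712.51) = 713 units

713 units


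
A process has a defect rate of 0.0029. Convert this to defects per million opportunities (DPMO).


DPMO = defect_rate * 1000000 = 0.0029 * 1000000

2900


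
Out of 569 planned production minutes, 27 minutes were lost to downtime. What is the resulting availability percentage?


Formula: Availability = (Planned Time - Downtime) / Planned Time * 100
Uptime = 569 - 27 = 542 min
Availability = 542 / 569 * 100 = 95.3%

95.3%


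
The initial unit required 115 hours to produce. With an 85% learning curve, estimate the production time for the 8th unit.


Formula: T_n = T_1 * (learning_rate)^(log2(n)) where learning_rate = rate/100
Doublings = log2(8) = 3
T_n = 115 * 0.85^3
T_n = 115 * 0.6141 = 70.6 hours

70.6 hours


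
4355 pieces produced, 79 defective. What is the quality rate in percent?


Formula: Quality Rate = Good Pieces / Total Pieces * 100
Good pieces = 4355 - 79 = 4276
QR = 4276 / 4355 * 100 = 98.2%

98.2%


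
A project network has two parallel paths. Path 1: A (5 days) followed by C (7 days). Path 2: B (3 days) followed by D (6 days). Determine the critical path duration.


Path 1 = 5 + 7 = 12 days
Path 2 = 3 + 6 = 9 days
Duration = max(12, 9) = 12 days

12 days


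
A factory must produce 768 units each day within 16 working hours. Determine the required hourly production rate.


Formula: Production Rate = Daily Demand / Available Hours
Rate = 768 units/day / 16 hours/day
Rate = 48.0 units/hour

48.0 units/hour


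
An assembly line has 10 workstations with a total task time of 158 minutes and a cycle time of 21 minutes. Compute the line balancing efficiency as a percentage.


Formula: Efficiency = Sum of Task Times / (N_stations * CT) * 100
Total station capacity = 10 stations * 21 min = 210 min
Efficiency = 158 / 210 * 100 = 75.2%

75.2%


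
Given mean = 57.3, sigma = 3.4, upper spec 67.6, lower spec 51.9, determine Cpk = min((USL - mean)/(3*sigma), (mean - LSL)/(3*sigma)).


Cpu = (67.6 - 57.3) / (3 * 3.4) = 1.01
Cpl = (57.3 - 51.9) / (3 * 3.4) = 0.53
Cpk = min(1.01, 0.53) = 0.53

0.53


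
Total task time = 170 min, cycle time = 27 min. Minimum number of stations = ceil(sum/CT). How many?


Formula: N_min = ceil(Sum of Task Times / Cycle Time)
N_min = ceil(170 min / 27 min) = ceil(6.2963)
N_min = 7 stations

7


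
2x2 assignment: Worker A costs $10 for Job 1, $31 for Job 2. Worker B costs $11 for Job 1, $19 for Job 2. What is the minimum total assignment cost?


Option 1: A->1 + B->2 = $10 + $19 = $29
Option 2: A->2 + B->1 = $31 + $11 = $42
Min cost = min($29, $42) = $29

$29


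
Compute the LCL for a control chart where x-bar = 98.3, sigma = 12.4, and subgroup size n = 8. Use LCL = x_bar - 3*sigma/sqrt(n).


LCL = 98.3 - 3 * 12.4 / sqrt(8)

85.15


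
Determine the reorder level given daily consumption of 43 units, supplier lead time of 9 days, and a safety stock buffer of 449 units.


Formula: ROP = (Daily Demand * Lead Time) + Safety Stock
Demand during lead time = 43 * 9 = 387 units
ROP = 387 + 449 = 836 units

836 units


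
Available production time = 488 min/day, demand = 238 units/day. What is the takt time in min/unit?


Formula: Takt Time = Available Production Time / Customer Demand
Takt = 488 min/day / 238 units/day
Takt = 2.05 min/unit

2.05 min/unit


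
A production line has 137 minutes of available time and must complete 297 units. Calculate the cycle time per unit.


Formula: CT = Available Time / Number of Units
CT = 137 min / 297 units
CT = 0.46 min/unit

0.46 min/unit


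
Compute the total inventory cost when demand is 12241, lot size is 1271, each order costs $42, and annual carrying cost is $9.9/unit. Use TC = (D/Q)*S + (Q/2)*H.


TC = 12241/1271 * 42 + 1271/2 * 9.9

$6695.95


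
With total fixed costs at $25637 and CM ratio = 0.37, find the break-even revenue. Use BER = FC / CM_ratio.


Formula: BER = Fixed Costs / Contribution Margin Ratio
BER = $25637 / 0.37
BER = $69289.19 (to the nearest cent)

$69289.19


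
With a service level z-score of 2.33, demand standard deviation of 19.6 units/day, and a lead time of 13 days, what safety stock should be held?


Formula: SS = z * sigma_d * sqrt(LT)
sqrt(LT) = sqrt(13) = 3.6056
SS = 2.33 * 19.6 * 3.6056
SS = 164.7 units

164.7 units


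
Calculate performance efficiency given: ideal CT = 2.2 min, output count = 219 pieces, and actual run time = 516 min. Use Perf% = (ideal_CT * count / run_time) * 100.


Formula: Performance = (Ideal CT * Total Count) / Run Time * 100
Ideal output time = 2.2 * 219 = 481.8 min
Performance = 481.8 / 516 * 100 = 93.4%

93.4%


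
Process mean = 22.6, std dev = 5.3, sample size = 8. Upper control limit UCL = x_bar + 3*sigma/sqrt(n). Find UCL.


UCL = 22.6 + 3 * 5.3 / sqrt(8)

28.22


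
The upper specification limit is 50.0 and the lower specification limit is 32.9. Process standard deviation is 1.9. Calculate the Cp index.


Cp = (50.0 - 32.9) / (6 * 1.9)

1.5


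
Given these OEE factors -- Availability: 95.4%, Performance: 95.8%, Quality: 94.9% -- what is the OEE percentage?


Formula: OEE = Availability * Performance * Quality / 10000
A * P = 95.4% * 95.8% / 100 = 91.39%
OEE = 91.39% * 94.9% / 100 = 86.7%

86.7%


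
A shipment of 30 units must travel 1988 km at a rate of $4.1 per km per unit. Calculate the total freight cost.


TC = dist * cost * units = 1988 * 4.1 * 30 = $244524.00

$244524.00


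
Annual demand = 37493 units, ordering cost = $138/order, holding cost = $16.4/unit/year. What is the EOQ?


Formula: EOQ = sqrt(2 * D * S / H)
Numerator: 2 * 37493 * 138 = 10348068
2DS/H = 10348068 / 16.4 = 630979.8
EOQ = sqrt(630979.8) = 794.3 units

794.3 units


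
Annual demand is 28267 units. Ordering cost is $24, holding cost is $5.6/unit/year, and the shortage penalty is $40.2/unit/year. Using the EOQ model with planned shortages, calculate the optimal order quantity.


Formula: EOQ* = sqrt(2DS/H) * sqrt((H+P)/P)
Base EOQ = sqrt(2*28267*24/5.6) = 492.23 units
Correction = sqrt((5.6+40.2)/40.2) = 1.06738
EOQ* = 492.23 * 1.06738 = 525.4 units

525.4 units


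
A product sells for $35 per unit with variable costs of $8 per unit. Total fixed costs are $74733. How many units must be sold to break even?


Formula: BEQ = Fixed Costs / (Price - Variable Cost)
Contribution margin = $35 - $8 = $27/unit
BEQ = ceil($74733 / $27/unit) = ceil(2767.89) = 2768 units

2768 units


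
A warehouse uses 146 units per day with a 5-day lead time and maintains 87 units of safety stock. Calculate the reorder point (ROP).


Formula: ROP = (Daily Demand * Lead Time) + Safety Stock
Demand during lead time = 146 * 5 = 730 units
ROP = 730 + 87 = 817 units

817 units


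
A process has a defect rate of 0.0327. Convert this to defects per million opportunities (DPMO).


DPMO = defect_rate * 1000000 = 0.0327 * 1000000

32700


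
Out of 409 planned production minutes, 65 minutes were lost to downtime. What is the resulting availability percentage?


Formula: Availability = (Planned Time - Downtime) / Planned Time * 100
Uptime = 409 - 65 = 344 min
Availability = 344 / 409 * 100 = 84.1%

84.1%


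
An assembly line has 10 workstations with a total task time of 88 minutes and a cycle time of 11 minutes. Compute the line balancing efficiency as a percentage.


Formula: Efficiency = Sum of Task Times / (N_stations * CT) * 100
Total station capacity = 10 stations * 11 min = 110 min
Efficiency = 88 / 110 * 100 = 80.0%

80.0%


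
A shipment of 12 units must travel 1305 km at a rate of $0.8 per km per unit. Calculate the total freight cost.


TC = dist * cost * units = 1305 * 0.8 * 12 = $12528.00

$12528.00


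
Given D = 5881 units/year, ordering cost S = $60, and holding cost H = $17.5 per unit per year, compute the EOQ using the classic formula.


Formula: EOQ = sqrt(2 * D * S / H)
Numerator: 2 * 5881 * 60 = 705720
2DS/H = 705720 / 17.5 = 40326.9
EOQ = sqrt(40326.9) = 200.8 units

200.8 units


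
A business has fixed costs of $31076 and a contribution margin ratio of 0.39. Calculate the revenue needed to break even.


Formula: BER = Fixed Costs / Contribution Margin Ratio
BER = $31076 / 0.39
BER = $79682.05 (to the nearest cent)

$79682.05


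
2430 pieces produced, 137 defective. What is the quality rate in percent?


Formula: Quality Rate = Good Pieces / Total Pieces * 100
Good pieces = 2430 - 137 = 2293
QR = 2293 / 2430 * 100 = 94.4%

94.4%


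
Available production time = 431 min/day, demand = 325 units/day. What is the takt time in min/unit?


Formula: Takt Time = Available Production Time / Customer Demand
Takt = 431 min/day / 325 units/day
Takt = 1.33 min/unit

1.33 min/unit


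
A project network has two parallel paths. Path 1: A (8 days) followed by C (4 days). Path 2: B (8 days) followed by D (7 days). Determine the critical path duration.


Path 1 = 8 + 4 = 12 days
Path 2 = 8 + 7 = 15 days
Duration = max(12, 15) = 15 days

15 days


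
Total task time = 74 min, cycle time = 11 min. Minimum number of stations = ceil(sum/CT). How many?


Formula: N_min = ceil(Sum of Task Times / Cycle Time)
N_min = ceil(74 min / 11 min) = ceil(6.7273)
N_min = 7 stations

7


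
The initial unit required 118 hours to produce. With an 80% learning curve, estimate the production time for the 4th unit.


Formula: T_n = T_1 * (learning_rate)^(log2(n)) where learning_rate = rate/100
Doublings = log2(4) = 2
T_n = 118 * 0.8^2
T_n = 118 * 0.64 = 75.5 hours

75.5 hours


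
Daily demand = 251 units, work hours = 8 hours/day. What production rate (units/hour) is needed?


Formula: Production Rate = Daily Demand / Available Hours
Rate = 251 units/day / 8 hours/day
Rate = 31.4 units/hour

31.4 units/hour


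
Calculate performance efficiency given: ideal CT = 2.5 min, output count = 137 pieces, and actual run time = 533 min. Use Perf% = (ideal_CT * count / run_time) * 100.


Formula: Performance = (Ideal CT * Total Count) / Run Time * 100
Ideal output time = 2.5 * 137 = 342.5 min
Performance = 342.5 / 533 * 100 = 64.3%

64.3%


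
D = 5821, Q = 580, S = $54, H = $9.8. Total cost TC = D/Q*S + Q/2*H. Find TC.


TC = 5821/580 * 54 + 580/2 * 9.8

$3383.96


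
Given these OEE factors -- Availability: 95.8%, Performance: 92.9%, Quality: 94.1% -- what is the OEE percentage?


Formula: OEE = Availability * Performance * Quality / 10000
A * P = 95.8% * 92.9% / 100 = 89.0%
OEE = 89.0% * 94.1% / 100 = 83.7%

83.7%


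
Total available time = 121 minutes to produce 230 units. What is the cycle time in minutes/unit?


Formula: CT = Available Time / Number of Units
CT = 121 min / 230 units
CT = 0.53 min/unit

0.53 min/unit


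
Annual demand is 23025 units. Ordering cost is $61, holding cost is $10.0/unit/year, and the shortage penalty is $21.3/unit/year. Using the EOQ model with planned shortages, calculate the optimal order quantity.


Formula: EOQ* = sqrt(2DS/H) * sqrt((H+P)/P)
Base EOQ = sqrt(2*23025*61/10.0) = 530.0 units
Correction = sqrt((10.0+21.3)/21.3) = 1.21222
EOQ* = 530.0 * 1.21222 = 642.5 units

642.5 units


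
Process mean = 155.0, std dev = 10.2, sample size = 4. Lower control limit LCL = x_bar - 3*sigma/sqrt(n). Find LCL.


LCL = 155.0 - 3 * 10.2 / sqrt(4)

139.7


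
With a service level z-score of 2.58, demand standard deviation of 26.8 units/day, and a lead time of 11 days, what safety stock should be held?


Formula: SS = z * sigma_d * sqrt(LT)
sqrt(LT) = sqrt(11) = 3.3166
SS = 2.58 * 26.8 * 3.3166
SS = 229.3 units

229.3 units


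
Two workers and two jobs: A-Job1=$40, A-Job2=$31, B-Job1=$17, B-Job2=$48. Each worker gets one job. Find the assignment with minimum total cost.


Option 1: A->1 + B->2 = $40 + $48 = $88
Option 2: A->2 + B->1 = $31 + $17 = $48
Min cost = min($88, $48) = $48

$48


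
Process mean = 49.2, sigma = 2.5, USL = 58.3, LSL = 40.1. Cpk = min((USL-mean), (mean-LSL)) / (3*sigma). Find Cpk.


Cpu = (58.3 - 49.2) / (3 * 2.5) = 1.21
Cpl = (49.2 - 40.1) / (3 * 2.5) = 1.21
Cpk = min(1.21, 1.21) = 1.21

1.21


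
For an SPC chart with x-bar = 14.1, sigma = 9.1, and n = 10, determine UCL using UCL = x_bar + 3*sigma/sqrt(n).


UCL = 14.1 + 3 * 9.1 / sqrt(10)

22.73


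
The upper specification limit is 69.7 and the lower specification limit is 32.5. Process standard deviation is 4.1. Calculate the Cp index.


Cp = (69.7 - 32.5) / (6 * 4.1)

1.51


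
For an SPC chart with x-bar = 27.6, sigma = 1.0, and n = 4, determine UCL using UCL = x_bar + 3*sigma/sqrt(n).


UCL = 27.6 + 3 * 1.0 / sqrt(4)

29.1


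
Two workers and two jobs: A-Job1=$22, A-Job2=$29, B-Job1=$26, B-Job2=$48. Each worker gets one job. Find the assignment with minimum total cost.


Option 1: A->1 + B->2 = $22 + $48 = $70
Option 2: A->2 + B->1 = $29 + $26 = $55
Min cost = min($70, $55) = $55

$55


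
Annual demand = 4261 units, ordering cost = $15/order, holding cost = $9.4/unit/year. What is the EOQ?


Formula: EOQ = sqrt(2 * D * S / H)
Numerator: 2 * 4261 * 15 = 127830
2DS/H = 127830 / 9.4 = 13598.9
EOQ = sqrt(13598.9) = 116.6 units

116.6 units


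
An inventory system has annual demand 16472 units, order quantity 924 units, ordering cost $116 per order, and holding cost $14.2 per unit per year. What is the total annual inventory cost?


TC = 16472/924 * 116 + 924/2 * 14.2

$8628.31


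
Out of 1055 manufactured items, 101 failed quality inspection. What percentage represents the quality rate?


Formula: Quality Rate = Good Pieces / Total Pieces * 100
Good pieces = 1055 - 101 = 954
QR = 954 / 1055 * 100 = 90.4%

90.4%


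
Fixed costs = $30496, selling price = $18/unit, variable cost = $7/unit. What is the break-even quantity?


Formula: BEQ = Fixed Costs / (Price - Variable Cost)
Contribution margin = $18 - $7 = $11/unit
BEQ = ceil($30496 / $11/unit) = ceil(2772.36) = 2773 units

2773 units


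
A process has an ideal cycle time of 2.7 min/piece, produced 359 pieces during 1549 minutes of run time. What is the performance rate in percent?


Formula: Performance = (Ideal CT * Total Count) / Run Time * 100
Ideal output time = 2.7 * 359 = 969.3 min
Performance = 969.3 / 1549 * 100 = 62.6%

62.6%


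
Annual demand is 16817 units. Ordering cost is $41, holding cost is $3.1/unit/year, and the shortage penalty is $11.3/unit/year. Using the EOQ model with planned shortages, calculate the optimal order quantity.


Formula: EOQ* = sqrt(2DS/H) * sqrt((H+P)/P)
Base EOQ = sqrt(2*16817*41/3.1) = 666.96 units
Correction = sqrt((3.1+11.3)/11.3) = 1.12887
EOQ* = 666.96 * 1.12887 = 752.9 units

752.9 units


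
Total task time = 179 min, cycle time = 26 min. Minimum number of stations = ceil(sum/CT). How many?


Formula: N_min = ceil(Sum of Task Times / Cycle Time)
N_min = ceil(179 min / 26 min) = ceil(6.8846)
N_min = 7 stations

7


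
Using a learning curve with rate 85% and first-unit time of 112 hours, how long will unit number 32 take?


Formula: T_n = T_1 * (learning_rate)^(log2(n)) where learning_rate = rate/100
Doublings = log2(32) = 5
T_n = 112 * 0.85^5
T_n = 112 * 0.4437 = 49.7 hours

49.7 hours


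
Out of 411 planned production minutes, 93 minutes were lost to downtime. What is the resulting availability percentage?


Formula: Availability = (Planned Time - Downtime) / Planned Time * 100
Uptime = 411 - 93 = 318 min
Availability = 318 / 411 * 100 = 77.4%

77.4%


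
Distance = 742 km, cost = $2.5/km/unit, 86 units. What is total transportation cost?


TC = dist * cost * units = 742 * 2.5 * 86 = $159530.00

$159530.00


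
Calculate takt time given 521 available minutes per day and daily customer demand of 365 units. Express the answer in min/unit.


Formula: Takt Time = Available Production Time / Customer Demand
Takt = 521 min/day / 365 units/day
Takt = 1.43 min/unit

1.43 min/unit


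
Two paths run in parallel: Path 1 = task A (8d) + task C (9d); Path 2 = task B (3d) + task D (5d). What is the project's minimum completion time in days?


Path 1 = 8 + 9 = 17 days
Path 2 = 3 + 5 = 8 days
Duration = max(17, 8) = 17 days

17 days


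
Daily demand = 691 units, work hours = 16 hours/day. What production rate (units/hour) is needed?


Formula: Production Rate = Daily Demand / Available Hours
Rate = 691 units/day / 16 hours/day
Rate = 43.2 units/hour

43.2 units/hour


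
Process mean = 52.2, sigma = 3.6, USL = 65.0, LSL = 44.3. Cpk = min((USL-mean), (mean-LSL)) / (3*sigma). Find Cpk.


Cpu = (65.0 - 52.2) / (3 * 3.6) = 1.19
Cpl = (52.2 - 44.3) / (3 * 3.6) = 0.73
Cpk = min(1.19, 0.73) = 0.73

0.73


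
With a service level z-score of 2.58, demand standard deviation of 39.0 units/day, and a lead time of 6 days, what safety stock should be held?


Formula: SS = z * sigma_d * sqrt(LT)
sqrt(LT) = sqrt(6) = 2.4495
SS = 2.58 * 39.0 * 2.4495
SS = 246.5 units

246.5 units


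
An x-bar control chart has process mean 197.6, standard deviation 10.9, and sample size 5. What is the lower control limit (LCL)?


LCL = 197.6 - 3 * 10.9 / sqrt(5)

182.98


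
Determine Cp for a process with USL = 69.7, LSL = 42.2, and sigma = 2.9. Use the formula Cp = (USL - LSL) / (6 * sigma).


Cp = (69.7 - 42.2) / (6 * 2.9)

1.58


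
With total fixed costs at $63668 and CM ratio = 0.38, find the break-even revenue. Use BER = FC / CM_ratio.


Formula: BER = Fixed Costs / Contribution Margin Ratio
BER = $63668 / 0.38
BER = $167547.37 (to the nearest cent)

$167547.37


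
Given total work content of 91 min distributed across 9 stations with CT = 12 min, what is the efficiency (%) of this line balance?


Formula: Efficiency = Sum of Task Times / (N_stations * CT) * 100
Total station capacity = 9 stations * 12 min = 108 min
Efficiency = 91 / 108 * 100 = 84.3%

84.3%


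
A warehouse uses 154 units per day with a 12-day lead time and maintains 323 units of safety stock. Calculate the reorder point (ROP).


Formula: ROP = (Daily Demand * Lead Time) + Safety Stock
Demand during lead time = 154 * 12 = 1848 units
ROP = 1848 + 323 = 2171 units

2171 units


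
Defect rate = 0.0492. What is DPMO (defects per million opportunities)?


DPMO = defect_rate * 1000000 = 0.0492 * 1000000

49200


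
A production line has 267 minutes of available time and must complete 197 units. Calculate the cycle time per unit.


Formula: CT = Available Time / Number of Units
CT = 267 min / 197 units
CT = 1.36 min/unit

1.36 min/unit


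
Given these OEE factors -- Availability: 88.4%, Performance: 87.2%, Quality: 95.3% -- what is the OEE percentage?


Formula: OEE = Availability * Performance * Quality / 10000
A * P = 88.4% * 87.2% / 100 = 77.08%
OEE = 77.08% * 95.3% / 100 = 73.5%

73.5%


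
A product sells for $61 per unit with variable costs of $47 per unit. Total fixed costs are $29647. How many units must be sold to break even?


Formula: BEQ = Fixed Costs / (Price - Variable Cost)
Contribution margin = $61 - $47 = $14/unit
BEQ = ceil($29647 / $14/unit) = ceil(2117.64) = 2118 units

2118 units


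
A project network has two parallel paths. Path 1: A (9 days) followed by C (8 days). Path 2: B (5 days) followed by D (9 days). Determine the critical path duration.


Path 1 = 9 + 8 = 17 days
Path 2 = 5 + 9 = 14 days
Duration = max(17, 14) = 17 days

17 days


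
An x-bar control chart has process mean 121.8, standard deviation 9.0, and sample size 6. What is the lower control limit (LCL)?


LCL = 121.8 - 3 * 9.0 / sqrt(6)

110.78


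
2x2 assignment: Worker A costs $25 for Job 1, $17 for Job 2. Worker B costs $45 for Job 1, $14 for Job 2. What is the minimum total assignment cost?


Option 1: A->1 + B->2 = $25 + $14 = $39
Option 2: A->2 + B->1 = $17 + $45 = $62
Min cost = min($39, $62) = $39

$39


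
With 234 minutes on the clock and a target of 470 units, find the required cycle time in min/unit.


Formula: CT = Available Time / Number of Units
CT = 234 min / 470 units
CT = 0.5 min/unit

0.5 min/unit


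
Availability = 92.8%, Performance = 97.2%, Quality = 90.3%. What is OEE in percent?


Formula: OEE = Availability * Performance * Quality / 10000
A * P = 92.8% * 97.2% / 100 = 90.2%
OEE = 90.2% * 90.3% / 100 = 81.5%

81.5%


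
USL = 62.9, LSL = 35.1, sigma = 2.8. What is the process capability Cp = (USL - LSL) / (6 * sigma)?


Cp = (62.9 - 35.1) / (6 * 2.8)

1.65


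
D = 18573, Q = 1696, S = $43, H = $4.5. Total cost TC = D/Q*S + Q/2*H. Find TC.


TC = 18573/1696 * 43 + 1696/2 * 4.5

$4286.90


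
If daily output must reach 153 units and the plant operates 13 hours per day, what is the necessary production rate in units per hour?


Formula: Production Rate = Daily Demand / Available Hours
Rate = 153 units/day / 13 hours/day
Rate = 11.8 units/hour

11.8 units/hour


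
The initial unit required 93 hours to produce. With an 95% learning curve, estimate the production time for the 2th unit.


Formula: T_n = T_1 * (learning_rate)^(log2(n)) where learning_rate = rate/100
Doublings = log2(2) = 1
T_n = 93 * 0.95^1
T_n = 93 * 0.95 = 88.4 hours

88.4 hours


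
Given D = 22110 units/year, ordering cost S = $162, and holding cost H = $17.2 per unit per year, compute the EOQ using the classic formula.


Formula: EOQ = sqrt(2 * D * S / H)
Numerator: 2 * 22110 * 162 = 7163640
2DS/H = 7163640 / 17.2 = 416490.7
EOQ = sqrt(416490.7) = 645.4 units

645.4 units


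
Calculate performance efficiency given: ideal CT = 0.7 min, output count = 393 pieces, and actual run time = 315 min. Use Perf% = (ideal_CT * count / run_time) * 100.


Formula: Performance = (Ideal CT * Total Count) / Run Time * 100
Ideal output time = 0.7 * 393 = 275.1 min
Performance = 275.1 / 315 * 100 = 87.3%

87.3%


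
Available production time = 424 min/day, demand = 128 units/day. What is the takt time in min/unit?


Formula: Takt Time = Available Production Time / Customer Demand
Takt = 424 min/day / 128 units/day
Takt = 3.31 min/unit

3.31 min/unit


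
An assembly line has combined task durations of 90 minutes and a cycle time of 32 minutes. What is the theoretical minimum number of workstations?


Formula: N_min = ceil(Sum of Task Times / Cycle Time)
N_min = ceil(90 min / 32 min) = ceil(2.8125)
N_min = 3 stations

3


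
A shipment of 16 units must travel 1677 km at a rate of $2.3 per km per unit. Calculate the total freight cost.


TC = dist * cost * units = 1677 * 2.3 * 16 = $61713.60

$61713.60
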